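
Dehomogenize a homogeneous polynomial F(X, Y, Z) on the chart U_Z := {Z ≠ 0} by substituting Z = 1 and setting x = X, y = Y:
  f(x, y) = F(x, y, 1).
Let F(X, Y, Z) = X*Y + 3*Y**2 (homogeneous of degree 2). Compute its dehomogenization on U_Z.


f(x, y) = x*y + 3*y**2

On U_Z we set Z = 1. Each monomial c·X^i·Y^j·Z^k in F becomes c·x^i·y^j·1^k = c·x^i·y^j.
Substituting Z = 1: F(X, Y, 1) = x*y + 3*y**2.
Note: deg(f) ≤ deg(F) = 2; strict inequality happens when F is divisible by Z (lost terms).


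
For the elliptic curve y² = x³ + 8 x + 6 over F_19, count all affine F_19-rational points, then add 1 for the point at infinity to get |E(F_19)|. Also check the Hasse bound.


Affine points = {(0, 5), (0, 14), (2, 7), (2, 12), (3, 0), (4, 8), (4, 11), (5, 0), (6, 2), (6, 17), (7, 5), (7, 14), (9, 3), (9, 16), (11, 0), (12, 5), (12, 14), (15, 9), (15, 10), (17, 1), (17, 18), (18, 4), (18, 15)}; affine count = 23; |E(F_19)| = 24.

Discriminant check: Δ ∝ 4a³ + 27b² = 4·8³ + 27·6² = 4·512 + 27·36 ≡ 18 (mod 19). Nonzero ⇒ E is nonsingular.
For each x ∈ F_19, compute rhs = x³ + 8·x + 6 mod 19, then count y ∈ F_19 with y² ≡ rhs.
  x = 0: rhs = 6, matching y values: 5, 14 (2 points).
  x = 1: rhs = 15, matching y values: none (0 points).
  x = 2: rhs = 11, matching y values: 7, 12 (2 points).
  x = 3: rhs = 0, matching y values: 0 (1 points).
  x = 4: rhs = 7, matching y values: 8, 11 (2 points).
  x = 5: rhs = 0, matching y values: 0 (1 points).
  x = 6: rhs = 4, matching y values: 2, 17 (2 points).
  x = 7: rhs = 6, matching y values: 5, 14 (2 points).
  x = 8: rhs = 12, matching y values: none (0 points).
  x = 9: rhs = 9, matching y values: 3, 16 (2 points).
  x = 10: rhs = 3, matching y values: none (0 points).
  x = 11: rhs = 0, matching y values: 0 (1 points).
  x = 12: rhs = 6, matching y values: 5, 14 (2 points).
  x = 13: rhs = 8, matching y values: none (0 points).
  x = 14: rhs = 12, matching y values: none (0 points).
  x = 15: rhs = 5, matching y values: 9, 10 (2 points).
  x = 16: rhs = 12, matching y values: none (0 points).
  x = 17: rhs = 1, matching y values: 1, 18 (2 points).
  x = 18: rhs = 16, matching y values: 4, 15 (2 points).
Total affine count: 23.
Full point count |E(F_19)| = 23 + 1 = 24.
Hasse bound: |24 − (19+1)| = |4| = 4 ≤ 2√19 ≈ 8.7178 ✓.


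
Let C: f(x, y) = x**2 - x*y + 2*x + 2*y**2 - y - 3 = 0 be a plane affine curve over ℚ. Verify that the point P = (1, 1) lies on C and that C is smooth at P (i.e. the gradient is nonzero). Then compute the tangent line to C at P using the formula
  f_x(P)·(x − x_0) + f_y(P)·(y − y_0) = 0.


Tangent line at P: 3*x + 2*y - 5 = 0.

Step 1: f(1, 1) = 0, so P lies on C.
Step 2: partial derivatives
  f_x(x, y) = 2*x - y + 2, f_y(x, y) = -x + 4*y - 1.
  f_x(P) = 3, f_y(P) = 2 (gradient nonzero, so P is smooth).
Step 3: tangent line at P: 3·(x − 1) + 2·(y − 1) = 0.
Expanding: 3*x + 2*y - 5 = 0.


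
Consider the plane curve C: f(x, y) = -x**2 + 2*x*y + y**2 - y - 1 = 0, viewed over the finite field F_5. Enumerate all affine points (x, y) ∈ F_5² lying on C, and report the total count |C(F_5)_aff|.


Affine F_5-points: {(0, 3), (1, 1), (1, 3), (2, 0), (2, 2), (3, 0)}; count = 6.

For each of the 25 pairs (x, y) ∈ F_5², evaluate f(x, y) mod 5. Record the zeros.
  x = 0: [0↦4, 1↦4, 2↦1, 3↦0, 4↦1]  zeros at y ∈ {3}
  x = 1: [0↦3, 1↦0, 2↦4, 3↦0, 4↦3]  zeros at y ∈ {1, 3}
  x = 2: [0↦0, 1↦4, 2↦0, 3↦3, 4↦3]  zeros at y ∈ {0, 2}
  x = 3: [0↦0, 1↦1, 2↦4, 3↦4, 4↦1]  zeros at y ∈ {0}
  x = 4: [0↦3, 1↦1, 2↦1, 3↦3, 4↦2]  zeros at y ∈ ∅
Collecting zeros: affine points = {(0, 3), (1, 1), (1, 3), (2, 0), (2, 2), (3, 0)}.
Total count |C(F_5)_aff| = 6.


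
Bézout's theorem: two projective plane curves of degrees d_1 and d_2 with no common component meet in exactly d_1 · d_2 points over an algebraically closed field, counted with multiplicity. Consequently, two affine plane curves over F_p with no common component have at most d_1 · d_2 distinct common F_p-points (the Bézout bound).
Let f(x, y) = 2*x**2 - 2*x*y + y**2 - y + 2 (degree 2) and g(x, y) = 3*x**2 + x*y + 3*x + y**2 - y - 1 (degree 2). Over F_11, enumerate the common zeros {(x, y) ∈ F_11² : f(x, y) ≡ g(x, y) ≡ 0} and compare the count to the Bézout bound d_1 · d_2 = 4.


Common zeros: {(6, 10)}; count = 1; Bézout bound = 4.

deg(f) = 2, deg(g) = 2, so Bézout bound = 4.
Scan x ∈ F_11. For each x, list the y ∈ F_11 with f(x, y) ≡ 0 and those with g(x, y) ≡ 0 (mod 11); the common zeros in that column are the intersection.
  x = 0: f ≡ 0 at y ∈ {5, 7}; g ≡ 0 at y ∈ {4, 8}; common: ∅.
  x = 1: f ≡ 0 at y ∈ {6, 8}; g ≡ 0 at y ∈ ∅; common: ∅.
  x = 2: f ≡ 0 at y ∈ ∅; g ≡ 0 at y ∈ ∅; common: ∅.
  x = 3: f ≡ 0 at y ∈ ∅; g ≡ 0 at y ∈ ∅; common: ∅.
  x = 4: f ≡ 0 at y ∈ {10}; g ≡ 0 at y ∈ {3, 5}; common: ∅.
  x = 5: f ≡ 0 at y ∈ {5, 6}; g ≡ 0 at y ∈ {3, 4}; common: ∅.
  x = 6: f ≡ 0 at y ∈ {3, 10}; g ≡ 0 at y ∈ {7, 10}; common: {10}.
  x = 7: f ≡ 0 at y ∈ {7, 8}; g ≡ 0 at y ∈ ∅; common: ∅.
  x = 8: f ≡ 0 at y ∈ {3}; g ≡ 0 at y ∈ {5, 10}; common: ∅.
  x = 9: f ≡ 0 at y ∈ ∅; g ≡ 0 at y ∈ {7}; common: ∅.
  x = 10: f ≡ 0 at y ∈ ∅; g ≡ 0 at y ∈ ∅; common: ∅.
Collecting: common zeros = {(6, 10)}, so the count is 1.
Comparison with the Bézout bound: 1 ≤ 4 = deg(f)·deg(g), as expected for curves with no common component (the affine F_11-count falls short of the bound because intersections may lie at infinity, over extension fields, or carry multiplicity).


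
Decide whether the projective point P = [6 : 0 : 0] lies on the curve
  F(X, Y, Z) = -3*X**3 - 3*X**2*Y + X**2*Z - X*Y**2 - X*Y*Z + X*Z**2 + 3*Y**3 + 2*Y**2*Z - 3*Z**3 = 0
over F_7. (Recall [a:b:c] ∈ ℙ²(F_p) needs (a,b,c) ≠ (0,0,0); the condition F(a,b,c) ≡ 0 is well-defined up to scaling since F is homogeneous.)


F(6,0,0) ≡ 3 (mod 7); P is NOT on the curve.

Evaluate F(6, 0, 0) term-by-term (mod 7).
  -3*X**3 ↦ -3·216·1·1 = -648
  -3*X**2*Y ↦ -3·36·0·1 = 0
  X**2*Z ↦ 1·36·1·0 = 0
  -X*Y**2 ↦ -1·6·0·1 = 0
  -X*Y*Z ↦ -1·6·0·0 = 0
  X*Z**2 ↦ 1·6·1·0 = 0
  3*Y**3 ↦ 3·1·0·1 = 0
  2*Y**2*Z ↦ 2·1·0·0 = 0
  -3*Z**3 ↦ -3·1·1·0 = 0
Sum: F(6, 0, 0) = (-648) + (0) + (0) + (0) + (0) + (0) + (0) + (0) + (0) = -648.
Reducing mod 7: -648 ≡ 3 (mod 7).
Since F(a, b, c) ≡ 3 ≠ 0 (mod 7), P does NOT lie on the curve.


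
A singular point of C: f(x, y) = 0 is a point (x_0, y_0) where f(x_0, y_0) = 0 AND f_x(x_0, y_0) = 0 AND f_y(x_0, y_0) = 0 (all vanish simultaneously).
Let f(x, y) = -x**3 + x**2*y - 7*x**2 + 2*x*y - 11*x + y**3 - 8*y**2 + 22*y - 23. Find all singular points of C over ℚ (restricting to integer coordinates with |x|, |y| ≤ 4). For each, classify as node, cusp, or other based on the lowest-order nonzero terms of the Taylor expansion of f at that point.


Singular points: {(-1, 3)}; classification: node.

Compute partial derivatives:
  f_x = -3*x**2 + 2*x*y - 14*x + 2*y - 11.
  f_y = x**2 + 2*x + 3*y**2 - 16*y + 22.
Scan x_0 ∈ {−4, ..., 4}. For each x_0, f_y(x_0, y) is a polynomial in y; find its integer roots y ∈ {−4, ..., 4}, then test f_x and f at those candidates.
  x = -4: f_y(-4, y) = 3*y**2 - 16*y + 30; no integer root y with |y| ≤ 4.
  x = -3: f_y(-3, y) = 3*y**2 - 16*y + 25; no integer root y with |y| ≤ 4.
  x = -2: f_y(-2, y) = 3*y**2 - 16*y + 22; no integer root y with |y| ≤ 4.
  x = -1: f_y(-1, y) = 3*y**2 - 16*y + 21; vanishes at y ∈ {3}. (-1, 3): f_x = 0, f = 0 — SINGULAR.
  x = 0: f_y(0, y) = 3*y**2 - 16*y + 22; no integer root y with |y| ≤ 4.
  x = 1: f_y(1, y) = 3*y**2 - 16*y + 25; no integer root y with |y| ≤ 4.
  x = 2: f_y(2, y) = 3*y**2 - 16*y + 30; no integer root y with |y| ≤ 4.
  x = 3: f_y(3, y) = 3*y**2 - 16*y + 37; no integer root y with |y| ≤ 4.
  x = 4: f_y(4, y) = 3*y**2 - 16*y + 46; no integer root y with |y| ≤ 4.
Only singular point on the grid: (-1, 3).
Classify: substitute x = -1 + u, y = 3 + v and expand: f = -u**3 + u**2*v - u**2 + v**3 + v**2.
No constant or linear terms (consistent with a singular point). Quadratic part: -u**2 + v**2. Cubic part: -u**3 + u**2*v + v**3.
The quadratic part v**2 - u**2 = (v − u)(v + u) splits into two distinct linear factors, so there are two distinct tangent lines y − 3 = ±(x − -1) — this is a node (ordinary double point).
Classification: node.


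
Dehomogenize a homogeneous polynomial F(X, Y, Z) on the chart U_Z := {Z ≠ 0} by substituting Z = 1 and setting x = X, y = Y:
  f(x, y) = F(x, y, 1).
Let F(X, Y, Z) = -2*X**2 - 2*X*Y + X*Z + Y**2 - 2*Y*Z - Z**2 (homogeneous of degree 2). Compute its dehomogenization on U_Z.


f(x, y) = -2*x**2 - 2*x*y + x + y**2 - 2*y - 1

On U_Z we set Z = 1. Each monomial c·X^i·Y^j·Z^k in F becomes c·x^i·y^j·1^k = c·x^i·y^j.
Substituting Z = 1: F(X, Y, 1) = -2*x**2 - 2*x*y + x + y**2 - 2*y - 1.
Note: deg(f) ≤ deg(F) = 2; strict inequality happens when F is divisible by Z (lost terms).


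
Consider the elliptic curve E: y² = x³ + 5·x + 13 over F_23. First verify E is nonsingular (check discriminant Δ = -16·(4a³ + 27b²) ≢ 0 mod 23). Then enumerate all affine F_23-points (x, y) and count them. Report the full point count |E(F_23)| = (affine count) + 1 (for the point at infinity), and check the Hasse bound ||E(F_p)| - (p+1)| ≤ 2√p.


Affine points = {(0, 6), (0, 17), (2, 10), (2, 13), (3, 3), (3, 20), (5, 5), (5, 18), (6, 11), (6, 12), (7, 0), (8, 6), (8, 17), (15, 6), (15, 17), (16, 7), (16, 16), (18, 1), (18, 22), (21, 8), (21, 15)}; affine count = 21; |E(F_23)| = 22.

Discriminant check: Δ ∝ 4a³ + 27b² = 4·5³ + 27·13² = 4·125 + 27·169 ≡ 3 (mod 23). Nonzero ⇒ E is nonsingular.
For each x ∈ F_23, compute rhs = x³ + 5·x + 13 mod 23, then count y ∈ F_23 with y² ≡ rhs.
  x = 0: rhs = 13, matching y values: 6, 17 (2 points).
  x = 1: rhs = 19, matching y values: none (0 points).
  x = 2: rhs = 8, matching y values: 10, 13 (2 points).
  x = 3: rhs = 9, matching y values: 3, 20 (2 points).
  x = 4: rhs = 5, matching y values: none (0 points).
  x = 5: rhs = 2, matching y values: 5, 18 (2 points).
  x = 6: rhs = 6, matching y values: 11, 12 (2 points).
  x = 7: rhs = 0, matching y values: 0 (1 points).
  x = 8: rhs = 13, matching y values: 6, 17 (2 points).
  x = 9: rhs = 5, matching y values: none (0 points).
  x = 10: rhs = 5, matching y values: none (0 points).
  x = 11: rhs = 19, matching y values: none (0 points).
  x = 12: rhs = 7, matching y values: none (0 points).
  x = 13: rhs = 21, matching y values: none (0 points).
  x = 14: rhs = 21, matching y values: none (0 points).
  x = 15: rhs = 13, matching y values: 6, 17 (2 points).
  x = 16: rhs = 3, matching y values: 7, 16 (2 points).
  x = 17: rhs = 20, matching y values: none (0 points).
  x = 18: rhs = 1, matching y values: 1, 22 (2 points).
  x = 19: rhs = 21, matching y values: none (0 points).
  x = 20: rhs = 17, matching y values: none (0 points).
  x = 21: rhs = 18, matching y values: 8, 15 (2 points).
  x = 22: rhs = 7, matching y values: none (0 points).
Total affine count: 21.
Full point count |E(F_23)| = 21 + 1 = 22.
Hasse bound: |22 − (23+1)| = |-2| = 2 ≤ 2√23 ≈ 9.5917 ✓.


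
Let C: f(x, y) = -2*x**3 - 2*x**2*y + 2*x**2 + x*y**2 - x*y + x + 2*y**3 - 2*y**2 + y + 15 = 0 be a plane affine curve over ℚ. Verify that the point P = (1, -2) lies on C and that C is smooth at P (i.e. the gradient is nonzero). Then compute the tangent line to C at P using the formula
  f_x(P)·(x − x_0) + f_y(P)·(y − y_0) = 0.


Tangent line at P: 13*x + 26*y + 39 = 0.

Step 1: f(1, -2) = 0, so P lies on C.
Step 2: partial derivatives
  f_x(x, y) = -6*x**2 - 4*x*y + 4*x + y**2 - y + 1, f_y(x, y) = -2*x**2 + 2*x*y - x + 6*y**2 - 4*y + 1.
  f_x(P) = 13, f_y(P) = 26 (gradient nonzero, so P is smooth).
Step 3: tangent line at P: 13·(x − 1) + 26·(y − -2) = 0.
Expanding: 13*x + 26*y + 39 = 0.


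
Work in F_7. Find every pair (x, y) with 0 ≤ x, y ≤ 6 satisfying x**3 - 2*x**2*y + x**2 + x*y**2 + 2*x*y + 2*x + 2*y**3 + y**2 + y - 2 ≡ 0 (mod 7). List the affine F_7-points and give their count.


Affine F_7-points: {(1, 1), (1, 2), (1, 3), (2, 0), (3, 1), (4, 1), (4, 6), (6, 4), (6, 5)}; count = 9.

For each of the 49 pairs (x, y) ∈ F_7², evaluate f(x, y) mod 7. Record the zeros.
  x = 0: [0↦5, 1↦2, 2↦6, 3↦1, 4↦6, 5↦5, 6↦3]  zeros at y ∈ ∅
  x = 1: [0↦2, 1↦0, 2↦0, 3↦0, 4↦5, 5↦6, 6↦1]  zeros at y ∈ {1, 2, 3}
  x = 2: [0↦0, 1↦2, 2↦1, 3↦2, 4↦3, 5↦2, 6↦4]  zeros at y ∈ {0}
  x = 3: [0↦5, 1↦0, 2↦1, 3↦6, 4↦6, 5↦6, 6↦4]  zeros at y ∈ {1}
  x = 4: [0↦2, 1↦0, 2↦6, 3↦4, 4↦6, 5↦3, 6↦0]  zeros at y ∈ {1, 6}
  x = 5: [0↦4, 1↦1, 2↦1, 3↦2, 4↦2, 5↦6, 6↦5]  zeros at y ∈ ∅
  x = 6: [0↦3, 1↦2, 2↦6, 3↦6, 4↦0, 5↦0, 6↦4]  zeros at y ∈ {4, 5}
Collecting zeros: affine points = {(1, 1), (1, 2), (1, 3), (2, 0), (3, 1), (4, 1), (4, 6), (6, 4), (6, 5)}.
Total count |C(F_7)_aff| = 9.


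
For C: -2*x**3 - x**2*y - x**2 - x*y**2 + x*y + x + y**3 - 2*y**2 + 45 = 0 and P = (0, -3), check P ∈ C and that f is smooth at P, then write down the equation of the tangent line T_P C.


Tangent line at P: -11*x + 39*y + 117 = 0.

Step 1: f(0, -3) = 0, so P lies on C.
Step 2: partial derivatives
  f_x(x, y) = -6*x**2 - 2*x*y - 2*x - y**2 + y + 1, f_y(x, y) = -x**2 - 2*x*y + x + 3*y**2 - 4*y.
  f_x(P) = -11, f_y(P) = 39 (gradient nonzero, so P is smooth).
Step 3: tangent line at P: -11·(x − 0) + 39·(y − -3) = 0.
Expanding: -11*x + 39*y + 117 = 0.


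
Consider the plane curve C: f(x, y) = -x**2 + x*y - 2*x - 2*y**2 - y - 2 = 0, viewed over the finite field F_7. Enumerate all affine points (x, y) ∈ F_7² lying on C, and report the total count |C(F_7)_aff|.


Affine F_7-points: {(1, 1), (1, 6), (3, 2), (3, 6), (4, 2), (4, 3), (5, 1)}; count = 7.

For each of the 49 pairs (x, y) ∈ F_7², evaluate f(x, y) mod 7. Record the zeros.
  x = 0: [0↦5, 1↦2, 2↦2, 3↦5, 4↦4, 5↦6, 6↦4]  zeros at y ∈ ∅
  x = 1: [0↦2, 1↦0, 2↦1, 3↦5, 4↦5, 5↦1, 6↦0]  zeros at y ∈ {1, 6}
  x = 2: [0↦4, 1↦3, 2↦5, 3↦3, 4↦4, 5↦1, 6↦1]  zeros at y ∈ ∅
  x = 3: [0↦4, 1↦4, 2↦0, 3↦6, 4↦1, 5↦6, 6↦0]  zeros at y ∈ {2, 6}
  x = 4: [0↦2, 1↦3, 2↦0, 3↦0, 4↦3, 5↦2, 6↦4]  zeros at y ∈ {2, 3}
  x = 5: [0↦5, 1↦0, 2↦5, 3↦6, 4↦3, 5↦3, 6↦6]  zeros at y ∈ {1}
  x = 6: [0↦6, 1↦2, 2↦1, 3↦3, 4↦1, 5↦2, 6↦6]  zeros at y ∈ ∅
Collecting zeros: affine points = {(1, 1), (1, 6), (3, 2), (3, 6), (4, 2), (4, 3), (5, 1)}.
Total count |C(F_7)_aff| = 7.


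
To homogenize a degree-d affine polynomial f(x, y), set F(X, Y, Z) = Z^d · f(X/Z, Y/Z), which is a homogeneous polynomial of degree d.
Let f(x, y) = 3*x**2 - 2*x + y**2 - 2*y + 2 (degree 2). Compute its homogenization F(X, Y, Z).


F(X, Y, Z) = 3*X**2 - 2*X*Z + Y**2 - 2*Y*Z + 2*Z**2

deg(f) = 2.
Substitute x = X/Z, y = Y/Z into f, then multiply by Z^2.
  monomial 3·x^2·y^0 ↦ 3·X^2·Y^0·Z^0.
  monomial -2·x^1·y^0 ↦ -2·X^1·Y^0·Z^1.
  monomial 1·x^0·y^2 ↦ 1·X^0·Y^2·Z^0.
  monomial -2·x^0·y^1 ↦ -2·X^0·Y^1·Z^1.
  monomial 2·x^0·y^0 ↦ 2·X^0·Y^0·Z^2.
Collecting: F(X, Y, Z) = 3*X**2 - 2*X*Z + Y**2 - 2*Y*Z + 2*Z**2.


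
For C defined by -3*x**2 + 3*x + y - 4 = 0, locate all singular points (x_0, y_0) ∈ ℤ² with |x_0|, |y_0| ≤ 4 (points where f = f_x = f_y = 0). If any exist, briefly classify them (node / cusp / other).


No singular points in the scanned grid; C is smooth there.

Compute partial derivatives:
  f_x = 3 - 6*x.
  f_y = 1.
f_y = 1 is a nonzero constant, so f_y never vanishes: no point (x, y) can satisfy f = f_x = f_y = 0. In particular no (x, y) ∈ {−4, ..., 4}² is singular; the curve is smooth.


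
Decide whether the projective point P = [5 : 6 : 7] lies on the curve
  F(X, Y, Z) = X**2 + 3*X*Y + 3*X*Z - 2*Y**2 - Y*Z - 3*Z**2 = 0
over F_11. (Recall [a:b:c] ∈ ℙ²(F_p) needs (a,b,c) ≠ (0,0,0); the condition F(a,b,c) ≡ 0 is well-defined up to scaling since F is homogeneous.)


F(5,6,7) ≡ 3 (mod 11); P is NOT on the curve.

Evaluate F(5, 6, 7) term-by-term (mod 11).
  X**2 ↦ 1·25·1·1 = 25
  3*X*Y ↦ 3·5·6·1 = 90
  3*X*Z ↦ 3·5·1·7 = 105
  -2*Y**2 ↦ -2·1·36·1 = -72
  -Y*Z ↦ -1·1·6·7 = -42
  -3*Z**2 ↦ -3·1·1·49 = -147
Sum: F(5, 6, 7) = (25) + (90) + (105) + (-72) + (-42) + (-147) = -41.
Reducing mod 11: -41 ≡ 3 (mod 11).
Since F(a, b, c) ≡ 3 ≠ 0 (mod 11), P does NOT lie on the curve.


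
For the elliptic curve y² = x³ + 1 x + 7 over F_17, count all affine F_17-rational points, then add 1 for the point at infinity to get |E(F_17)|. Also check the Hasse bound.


Affine points = {(1, 3), (1, 14), (2, 0), (5, 1), (5, 16), (6, 5), (6, 12), (7, 0), (8, 0), (12, 8), (12, 9)}; affine count = 11; |E(F_17)| = 12.

Discriminant check: Δ ∝ 4a³ + 27b² = 4·1³ + 27·7² = 4·1 + 27·49 ≡ 1 (mod 17). Nonzero ⇒ E is nonsingular.
For each x ∈ F_17, compute rhs = x³ + 1·x + 7 mod 17, then count y ∈ F_17 with y² ≡ rhs.
  x = 0: rhs = 7, matching y values: none (0 points).
  x = 1: rhs = 9, matching y values: 3, 14 (2 points).
  x = 2: rhs = 0, matching y values: 0 (1 points).
  x = 3: rhs = 3, matching y values: none (0 points).
  x = 4: rhs = 7, matching y values: none (0 points).
  x = 5: rhs = 1, matching y values: 1, 16 (2 points).
  x = 6: rhs = 8, matching y values: 5, 12 (2 points).
  x = 7: rhs = 0, matching y values: 0 (1 points).
  x = 8: rhs = 0, matching y values: 0 (1 points).
  x = 9: rhs = 14, matching y values: none (0 points).
  x = 10: rhs = 14, matching y values: none (0 points).
  x = 11: rhs = 6, matching y values: none (0 points).
  x = 12: rhs = 13, matching y values: 8, 9 (2 points).
  x = 13: rhs = 7, matching y values: none (0 points).
  x = 14: rhs = 11, matching y values: none (0 points).
  x = 15: rhs = 14, matching y values: none (0 points).
  x = 16: rhs = 5, matching y values: none (0 points).
Total affine count: 11.
Full point count |E(F_17)| = 11 + 1 = 12.
Hasse bound: |12 − (17+1)| = |-6| = 6 ≤ 2√17 ≈ 8.2462 ✓.


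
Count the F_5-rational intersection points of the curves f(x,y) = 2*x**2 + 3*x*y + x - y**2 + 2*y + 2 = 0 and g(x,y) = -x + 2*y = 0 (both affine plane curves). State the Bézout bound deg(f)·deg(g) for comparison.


Common zeros: ∅; count = 0; Bézout bound = 2.

deg(f) = 2, deg(g) = 1, so Bézout bound = 2.
Scan x ∈ F_5. For each x, list the y ∈ F_5 with f(x, y) ≡ 0 and those with g(x, y) ≡ 0 (mod 5); the common zeros in that column are the intersection.
  x = 0: f ≡ 0 at y ∈ ∅; g ≡ 0 at y ∈ {0}; common: ∅.
  x = 1: f ≡ 0 at y ∈ {0}; g ≡ 0 at y ∈ {3}; common: ∅.
  x = 2: f ≡ 0 at y ∈ ∅; g ≡ 0 at y ∈ {1}; common: ∅.
  x = 3: f ≡ 0 at y ∈ ∅; g ≡ 0 at y ∈ {4}; common: ∅.
  x = 4: f ≡ 0 at y ∈ ∅; g ≡ 0 at y ∈ {2}; common: ∅.
Collecting: common zeros = ∅, so the count is 0.
Comparison with the Bézout bound: 0 ≤ 2 = deg(f)·deg(g), as expected for curves with no common component (the affine F_5-count falls short of the bound because intersections may lie at infinity, over extension fields, or carry multiplicity).


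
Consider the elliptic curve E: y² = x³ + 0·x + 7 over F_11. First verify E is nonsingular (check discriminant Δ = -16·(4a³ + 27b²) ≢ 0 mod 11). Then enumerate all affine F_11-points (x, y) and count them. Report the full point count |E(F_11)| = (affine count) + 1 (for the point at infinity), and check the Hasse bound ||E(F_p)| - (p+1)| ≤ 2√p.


Affine points = {(2, 2), (2, 9), (3, 1), (3, 10), (4, 4), (4, 7), (5, 0), (6, 5), (6, 6), (7, 3), (7, 8)}; affine count = 11; |E(F_11)| = 12.

Discriminant check: Δ ∝ 4a³ + 27b² = 4·0³ + 27·7² = 4·0 + 27·49 ≡ 3 (mod 11). Nonzero ⇒ E is nonsingular.
For each x ∈ F_11, compute rhs = x³ + 0·x + 7 mod 11, then count y ∈ F_11 with y² ≡ rhs.
  x = 0: rhs = 7, matching y values: none (0 points).
  x = 1: rhs = 8, matching y values: none (0 points).
  x = 2: rhs = 4, matching y values: 2, 9 (2 points).
  x = 3: rhs = 1, matching y values: 1, 10 (2 points).
  x = 4: rhs = 5, matching y values: 4, 7 (2 points).
  x = 5: rhs = 0, matching y values: 0 (1 points).
  x = 6: rhs = 3, matching y values: 5, 6 (2 points).
  x = 7: rhs = 9, matching y values: 3, 8 (2 points).
  x = 8: rhs = 2, matching y values: none (0 points).
  x = 9: rhs = 10, matching y values: none (0 points).
  x = 10: rhs = 6, matching y values: none (0 points).
Total affine count: 11.
Full point count |E(F_11)| = 11 + 1 = 12.
Hasse bound: |12 − (11+1)| = |0| = 0 ≤ 2√11 ≈ 6.6332 ✓.


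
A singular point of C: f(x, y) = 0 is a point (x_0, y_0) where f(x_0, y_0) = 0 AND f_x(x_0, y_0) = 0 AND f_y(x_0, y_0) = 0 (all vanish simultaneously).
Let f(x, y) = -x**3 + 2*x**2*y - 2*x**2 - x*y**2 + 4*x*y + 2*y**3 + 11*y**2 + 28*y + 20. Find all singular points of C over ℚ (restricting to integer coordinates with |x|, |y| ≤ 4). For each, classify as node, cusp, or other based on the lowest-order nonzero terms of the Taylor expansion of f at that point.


Singular points: {(-2, -2)}; classification: cusp.

Compute partial derivatives:
  f_x = -3*x**2 + 4*x*y - 4*x - y**2 + 4*y.
  f_y = 2*x**2 - 2*x*y + 4*x + 6*y**2 + 22*y + 28.
Scan x_0 ∈ {−4, ..., 4}. For each x_0, f_y(x_0, y) is a polynomial in y; find its integer roots y ∈ {−4, ..., 4}, then test f_x and f at those candidates.
  x = -4: f_y(-4, y) = 6*y**2 + 30*y + 44; no integer root y with |y| ≤ 4.
  x = -3: f_y(-3, y) = 6*y**2 + 28*y + 34; no integer root y with |y| ≤ 4.
  x = -2: f_y(-2, y) = 6*y**2 + 26*y + 28; vanishes at y ∈ {-2}. (-2, -2): f_x = 0, f = 0 — SINGULAR.
  x = -1: f_y(-1, y) = 6*y**2 + 24*y + 26; no integer root y with |y| ≤ 4.
  x = 0: f_y(0, y) = 6*y**2 + 22*y + 28; no integer root y with |y| ≤ 4.
  x = 1: f_y(1, y) = 6*y**2 + 20*y + 34; no integer root y with |y| ≤ 4.
  x = 2: f_y(2, y) = 6*y**2 + 18*y + 44; no integer root y with |y| ≤ 4.
  x = 3: f_y(3, y) = 6*y**2 + 16*y + 58; no integer root y with |y| ≤ 4.
  x = 4: f_y(4, y) = 6*y**2 + 14*y + 76; no integer root y with |y| ≤ 4.
Only singular point on the grid: (-2, -2).
Classify: substitute x = -2 + u, y = -2 + v and expand: f = -u**3 + 2*u**2*v - u*v**2 + 2*v**3 + v**2.
No constant or linear terms (consistent with a singular point). Quadratic part: v**2. Cubic part: -u**3 + 2*u**2*v - u*v**2 + 2*v**3.
The quadratic part v**2 is a perfect square, so there is a single (double) tangent line v = 0, i.e. y = -2. Restricting the cubic part to that line (v = 0) leaves -u**3 ≠ 0, so f is not divisible by v and the branch is v² ≈ u**3 to lowest order — this is a cusp.
Classification: cusp.


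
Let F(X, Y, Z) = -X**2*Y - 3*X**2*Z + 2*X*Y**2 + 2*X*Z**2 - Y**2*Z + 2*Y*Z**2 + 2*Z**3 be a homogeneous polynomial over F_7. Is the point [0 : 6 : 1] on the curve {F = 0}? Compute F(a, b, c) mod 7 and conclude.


F(0,6,1) ≡ 6 (mod 7); P is NOT on the curve.

Evaluate F(0, 6, 1) term-by-term (mod 7).
  -X**2*Y ↦ -1·0·6·1 = 0
  -3*X**2*Z ↦ -3·0·1·1 = 0
  2*X*Y**2 ↦ 2·0·36·1 = 0
  2*X*Z**2 ↦ 2·0·1·1 = 0
  -Y**2*Z ↦ -1·1·36·1 = -36
  2*Y*Z**2 ↦ 2·1·6·1 = 12
  2*Z**3 ↦ 2·1·1·1 = 2
Sum: F(0, 6, 1) = (0) + (0) + (0) + (0) + (-36) + (12) + (2) = -22.
Reducing mod 7: -22 ≡ 6 (mod 7).
Since F(a, b, c) ≡ 6 ≠ 0 (mod 7), P does NOT lie on the curve.


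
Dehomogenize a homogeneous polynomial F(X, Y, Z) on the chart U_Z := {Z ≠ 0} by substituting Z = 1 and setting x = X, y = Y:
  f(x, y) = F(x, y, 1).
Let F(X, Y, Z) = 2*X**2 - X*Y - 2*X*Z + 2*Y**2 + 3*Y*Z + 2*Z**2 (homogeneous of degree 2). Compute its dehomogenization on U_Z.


f(x, y) = 2*x**2 - x*y - 2*x + 2*y**2 + 3*y + 2

On U_Z we set Z = 1. Each monomial c·X^i·Y^j·Z^k in F becomes c·x^i·y^j·1^k = c·x^i·y^j.
Substituting Z = 1: F(X, Y, 1) = 2*x**2 - x*y - 2*x + 2*y**2 + 3*y + 2.
Note: deg(f) ≤ deg(F) = 2; strict inequality happens when F is divisible by Z (lost terms).


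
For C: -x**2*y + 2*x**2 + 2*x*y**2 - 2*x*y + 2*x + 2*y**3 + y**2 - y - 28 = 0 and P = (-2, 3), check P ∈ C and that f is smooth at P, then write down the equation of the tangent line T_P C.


Tangent line at P: 18*x + 35*y - 69 = 0.

Step 1: f(-2, 3) = 0, so P lies on C.
Step 2: partial derivatives
  f_x(x, y) = -2*x*y + 4*x + 2*y**2 - 2*y + 2, f_y(x, y) = -x**2 + 4*x*y - 2*x + 6*y**2 + 2*y - 1.
  f_x(P) = 18, f_y(P) = 35 (gradient nonzero, so P is smooth).
Step 3: tangent line at P: 18·(x − -2) + 35·(y − 3) = 0.
Expanding: 18*x + 35*y - 69 = 0.


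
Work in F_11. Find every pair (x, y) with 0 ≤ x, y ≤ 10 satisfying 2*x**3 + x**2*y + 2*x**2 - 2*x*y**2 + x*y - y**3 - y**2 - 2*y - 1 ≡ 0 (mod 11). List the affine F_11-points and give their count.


Affine F_11-points: {(0, 7), (3, 2), (3, 3), (3, 10), (5, 8), (6, 5), (6, 10), (7, 10), (9, 9)}; count = 9.

For each of the 121 pairs (x, y) ∈ F_11², evaluate f(x, y) mod 11. Record the zeros.
  x = 0: [0↦10, 1↦6, 2↦5, 3↦1, 4↦10, 5↦4, 6↦10, 7↦0, 8↦1, 9↦7, 10↦1]  zeros at y ∈ {7}
  x = 1: [0↦3, 1↦10, 2↦5, 3↦4, 4↦1, 5↦1, 6↦9, 7↦8, 8↦3, 9↦10, 10↦1]  zeros at y ∈ ∅
  x = 2: [0↦1, 1↦10, 2↦3, 3↦7, 4↦5, 5↦2, 6↦3, 7↦2, 8↦4, 9↦3, 10↦4]  zeros at y ∈ ∅
  x = 3: [0↦5, 1↦7, 2↦0, 3↦0, 4↦1, 5↦8, 6↦4, 7↦5, 8↦5, 9↦9, 10↦0]  zeros at y ∈ {2, 3, 10}
  x = 4: [0↦5, 1↦2, 2↦8, 3↦6, 4↦1, 5↦9, 6↦2, 7↦7, 8↦7, 9↦7, 10↦1]  zeros at y ∈ ∅
  x = 5: [0↦2, 1↦7, 2↦6, 3↦4, 4↦6, 5↦6, 6↦9, 7↦9, 8↦0, 9↦9, 10↦8]  zeros at y ∈ {8}
  x = 6: [0↦8, 1↦1, 2↦6, 3↦6, 4↦6, 5↦0, 6↦4, 7↦1, 8↦7, 9↦5, 10↦0]  zeros at y ∈ {5, 10}
  x = 7: [0↦2, 1↦7, 2↦9, 3↦2, 4↦2, 5↦3, 6↦10, 7↦6, 8↦7, 9↦7, 10↦0]  zeros at y ∈ {10}
  x = 8: [0↦7, 1↦4, 2↦5, 3↦4, 4↦6, 5↦5, 6↦6, 7↦3, 8↦1, 9↦5, 10↦9]  zeros at y ∈ ∅
  x = 9: [0↦2, 1↦4, 2↦6, 3↦2, 4↦8, 5↦7, 6↦4, 7↦4, 8↦1, 9↦0, 10↦6]  zeros at y ∈ {9}
  x = 10: [0↦10, 1↦8, 2↦2, 3↦8, 4↦9, 5↦10, 6↦5, 7↦10, 8↦8, 9↦4, 10↦3]  zeros at y ∈ ∅
Collecting zeros: affine points = {(0, 7), (3, 2), (3, 3), (3, 10), (5, 8), (6, 5), (6, 10), (7, 10), (9, 9)}.
Total count |C(F_11)_aff| = 9.


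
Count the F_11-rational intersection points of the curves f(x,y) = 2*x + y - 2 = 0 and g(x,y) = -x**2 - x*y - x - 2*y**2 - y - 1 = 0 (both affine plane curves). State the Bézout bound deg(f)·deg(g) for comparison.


Common zeros: {(0, 2), (10, 4)}; count = 2; Bézout bound = 2.

deg(f) = 1, deg(g) = 2, so Bézout bound = 2.
Scan x ∈ F_11. For each x, list the y ∈ F_11 with f(x, y) ≡ 0 and those with g(x, y) ≡ 0 (mod 11); the common zeros in that column are the intersection.
  x = 0: f ≡ 0 at y ∈ {2}; g ≡ 0 at y ∈ {2, 3}; common: {2}.
  x = 1: f ≡ 0 at y ∈ {0}; g ≡ 0 at y ∈ ∅; common: ∅.
  x = 2: f ≡ 0 at y ∈ {9}; g ≡ 0 at y ∈ ∅; common: ∅.
  x = 3: f ≡ 0 at y ∈ {7}; g ≡ 0 at y ∈ {10}; common: ∅.
  x = 4: f ≡ 0 at y ∈ {5}; g ≡ 0 at y ∈ {7}; common: ∅.
  x = 5: f ≡ 0 at y ∈ {3}; g ≡ 0 at y ∈ ∅; common: ∅.
  x = 6: f ≡ 0 at y ∈ {1}; g ≡ 0 at y ∈ ∅; common: ∅.
  x = 7: f ≡ 0 at y ∈ {10}; g ≡ 0 at y ∈ {3, 4}; common: ∅.
  x = 8: f ≡ 0 at y ∈ {8}; g ≡ 0 at y ∈ {2, 10}; common: ∅.
  x = 9: f ≡ 0 at y ∈ {6}; g ≡ 0 at y ∈ ∅; common: ∅.
  x = 10: f ≡ 0 at y ∈ {4}; g ≡ 0 at y ∈ {4, 7}; common: {4}.
Collecting: common zeros = {(0, 2), (10, 4)}, so the count is 2.
Comparison with the Bézout bound: 2 ≤ 2 = deg(f)·deg(g), as expected for curves with no common component (the bound is attained).


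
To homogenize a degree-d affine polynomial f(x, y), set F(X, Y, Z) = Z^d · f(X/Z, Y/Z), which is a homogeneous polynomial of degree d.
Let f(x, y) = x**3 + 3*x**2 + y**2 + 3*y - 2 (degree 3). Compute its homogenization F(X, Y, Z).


F(X, Y, Z) = X**3 + 3*X**2*Z + Y**2*Z + 3*Y*Z**2 - 2*Z**3

deg(f) = 3.
Substitute x = X/Z, y = Y/Z into f, then multiply by Z^3.
  monomial 1·x^3·y^0 ↦ 1·X^3·Y^0·Z^0.
  monomial 3·x^2·y^0 ↦ 3·X^2·Y^0·Z^1.
  monomial 1·x^0·y^2 ↦ 1·X^0·Y^2·Z^1.
  monomial 3·x^0·y^1 ↦ 3·X^0·Y^1·Z^2.
  monomial -2·x^0·y^0 ↦ -2·X^0·Y^0·Z^3.
Collecting: F(X, Y, Z) = X**3 + 3*X**2*Z + Y**2*Z + 3*Y*Z**2 - 2*Z**3.


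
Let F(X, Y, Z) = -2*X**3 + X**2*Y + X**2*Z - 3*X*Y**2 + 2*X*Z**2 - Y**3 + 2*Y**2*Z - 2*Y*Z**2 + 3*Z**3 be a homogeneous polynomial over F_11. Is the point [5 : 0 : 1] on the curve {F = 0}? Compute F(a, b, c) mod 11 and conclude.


F(5,0,1) ≡ 8 (mod 11); P is NOT on the curve.

Evaluate F(5, 0, 1) term-by-term (mod 11).
  -2*X**3 ↦ -2·125·1·1 = -250
  X**2*Y ↦ 1·25·0·1 = 0
  X**2*Z ↦ 1·25·1·1 = 25
  -3*X*Y**2 ↦ -3·5·0·1 = 0
  2*X*Z**2 ↦ 2·5·1·1 = 10
  -Y**3 ↦ -1·1·0·1 = 0
  2*Y**2*Z ↦ 2·1·0·1 = 0
  -2*Y*Z**2 ↦ -2·1·0·1 = 0
  3*Z**3 ↦ 3·1·1·1 = 3
Sum: F(5, 0, 1) = (-250) + (0) + (25) + (0) + (10) + (0) + (0) + (0) + (3) = -212.
Reducing mod 11: -212 ≡ 8 (mod 11).
Since F(a, b, c) ≡ 8 ≠ 0 (mod 11), P does NOT lie on the curve.


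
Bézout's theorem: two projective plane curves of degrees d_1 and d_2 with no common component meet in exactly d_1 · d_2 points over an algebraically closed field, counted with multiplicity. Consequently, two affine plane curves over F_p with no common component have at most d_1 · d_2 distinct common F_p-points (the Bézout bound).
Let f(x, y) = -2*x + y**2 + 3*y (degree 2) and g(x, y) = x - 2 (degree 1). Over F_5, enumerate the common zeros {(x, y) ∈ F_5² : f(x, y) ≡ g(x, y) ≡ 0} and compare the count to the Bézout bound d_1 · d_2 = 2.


Common zeros: {(2, 1)}; count = 1; Bézout bound = 2.

deg(f) = 2, deg(g) = 1, so Bézout bound = 2.
Scan x ∈ F_5. For each x, list the y ∈ F_5 with f(x, y) ≡ 0 and those with g(x, y) ≡ 0 (mod 5); the common zeros in that column are the intersection.
  x = 0: f ≡ 0 at y ∈ {0, 2}; g ≡ 0 at y ∈ ∅; common: ∅.
  x = 1: f ≡ 0 at y ∈ ∅; g ≡ 0 at y ∈ ∅; common: ∅.
  x = 2: f ≡ 0 at y ∈ {1}; g ≡ 0 at y ∈ {0, 1, 2, 3, 4}; common: {1}.
  x = 3: f ≡ 0 at y ∈ ∅; g ≡ 0 at y ∈ ∅; common: ∅.
  x = 4: f ≡ 0 at y ∈ {3, 4}; g ≡ 0 at y ∈ ∅; common: ∅.
Collecting: common zeros = {(2, 1)}, so the count is 1.
Comparison with the Bézout bound: 1 ≤ 2 = deg(f)·deg(g), as expected for curves with no common component (the affine F_5-count falls short of the bound because intersections may lie at infinity, over extension fields, or carry multiplicity).


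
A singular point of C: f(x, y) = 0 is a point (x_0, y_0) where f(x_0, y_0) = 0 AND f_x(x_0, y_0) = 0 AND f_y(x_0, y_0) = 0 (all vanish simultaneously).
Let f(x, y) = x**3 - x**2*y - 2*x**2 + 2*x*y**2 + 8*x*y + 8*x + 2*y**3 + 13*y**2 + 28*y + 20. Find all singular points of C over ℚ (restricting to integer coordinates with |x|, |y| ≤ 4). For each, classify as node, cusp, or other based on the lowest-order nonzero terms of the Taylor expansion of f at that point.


Singular points: {(0, -2)}; classification: cusp.

Compute partial derivatives:
  f_x = 3*x**2 - 2*x*y - 4*x + 2*y**2 + 8*y + 8.
  f_y = -x**2 + 4*x*y + 8*x + 6*y**2 + 26*y + 28.
Scan x_0 ∈ {−4, ..., 4}. For each x_0, f_y(x_0, y) is a polynomial in y; find its integer roots y ∈ {−4, ..., 4}, then test f_x and f at those candidates.
  x = -4: f_y(-4, y) = 6*y**2 + 10*y - 20; no integer root y with |y| ≤ 4.
  x = -3: f_y(-3, y) = 6*y**2 + 14*y - 5; no integer root y with |y| ≤ 4.
  x = -2: f_y(-2, y) = 6*y**2 + 18*y + 8; no integer root y with |y| ≤ 4.
  x = -1: f_y(-1, y) = 6*y**2 + 22*y + 19; no integer root y with |y| ≤ 4.
  x = 0: f_y(0, y) = 6*y**2 + 26*y + 28; vanishes at y ∈ {-2}. (0, -2): f_x = 0, f = 0 — SINGULAR.
  x = 1: f_y(1, y) = 6*y**2 + 30*y + 35; no integer root y with |y| ≤ 4.
  x = 2: f_y(2, y) = 6*y**2 + 34*y + 40; vanishes at y ∈ {-4}. (2, -4): f_x = 28 ≠ 0.
  x = 3: f_y(3, y) = 6*y**2 + 38*y + 43; no integer root y with |y| ≤ 4.
  x = 4: f_y(4, y) = 6*y**2 + 42*y + 44; no integer root y with |y| ≤ 4.
Only singular point on the grid: (0, -2).
Classify: substitute x = 0 + u, y = -2 + v and expand: f = u**3 - u**2*v + 2*u*v**2 + 2*v**3 + v**2.
No constant or linear terms (consistent with a singular point). Quadratic part: v**2. Cubic part: u**3 - u**2*v + 2*u*v**2 + 2*v**3.
The quadratic part v**2 is a perfect square, so there is a single (double) tangent line v = 0, i.e. y = -2. Restricting the cubic part to that line (v = 0) leaves u**3 ≠ 0, so f is not divisible by v and the branch is v² ≈ -u**3 to lowest order — this is a cusp.
Classification: cusp.


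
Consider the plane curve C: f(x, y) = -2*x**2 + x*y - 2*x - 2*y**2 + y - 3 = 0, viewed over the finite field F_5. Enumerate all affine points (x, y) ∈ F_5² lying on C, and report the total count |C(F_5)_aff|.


Affine F_5-points: {(2, 0), (2, 4), (3, 1), (4, 1), (4, 4)}; count = 5.

For each of the 25 pairs (x, y) ∈ F_5², evaluate f(x, y) mod 5. Record the zeros.
  x = 0: [0↦2, 1↦1, 2↦1, 3↦2, 4↦4]  zeros at y ∈ ∅
  x = 1: [0↦3, 1↦3, 2↦4, 3↦1, 4↦4]  zeros at y ∈ ∅
  x = 2: [0↦0, 1↦1, 2↦3, 3↦1, 4↦0]  zeros at y ∈ {0, 4}
  x = 3: [0↦3, 1↦0, 2↦3, 3↦2, 4↦2]  zeros at y ∈ {1}
  x = 4: [0↦2, 1↦0, 2↦4, 3↦4, 4↦0]  zeros at y ∈ {1, 4}
Collecting zeros: affine points = {(2, 0), (2, 4), (3, 1), (4, 1), (4, 4)}.
Total count |C(F_5)_aff| = 5.


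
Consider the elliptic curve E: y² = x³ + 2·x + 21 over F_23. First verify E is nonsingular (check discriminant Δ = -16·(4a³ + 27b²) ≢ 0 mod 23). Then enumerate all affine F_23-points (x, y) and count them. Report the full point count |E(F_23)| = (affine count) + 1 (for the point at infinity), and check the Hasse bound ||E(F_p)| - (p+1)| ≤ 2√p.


Affine points = {(1, 1), (1, 22), (3, 10), (3, 13), (4, 1), (4, 22), (5, 8), (5, 15), (9, 3), (9, 20), (10, 11), (10, 12), (12, 5), (12, 18), (13, 6), (13, 17), (16, 3), (16, 20), (17, 0), (18, 1), (18, 22), (19, 8), (19, 15), (21, 3), (21, 20), (22, 8), (22, 15)}; affine count = 27; |E(F_23)| = 28.

Discriminant check: Δ ∝ 4a³ + 27b² = 4·2³ + 27·21² = 4·8 + 27·441 ≡ 2 (mod 23). Nonzero ⇒ E is nonsingular.
For each x ∈ F_23, compute rhs = x³ + 2·x + 21 mod 23, then count y ∈ F_23 with y² ≡ rhs.
  x = 0: rhs = 21, matching y values: none (0 points).
  x = 1: rhs = 1, matching y values: 1, 22 (2 points).
  x = 2: rhs = 10, matching y values: none (0 points).
  x = 3: rhs = 8, matching y values: 10, 13 (2 points).
  x = 4: rhs = 1, matching y values: 1, 22 (2 points).
  x = 5: rhs = 18, matching y values: 8, 15 (2 points).
  x = 6: rhs = 19, matching y values: none (0 points).
  x = 7: rhs = 10, matching y values: none (0 points).
  x = 8: rhs = 20, matching y values: none (0 points).
  x = 9: rhs = 9, matching y values: 3, 20 (2 points).
  x = 10: rhs = 6, matching y values: 11, 12 (2 points).
  x = 11: rhs = 17, matching y values: none (0 points).
  x = 12: rhs = 2, matching y values: 5, 18 (2 points).
  x = 13: rhs = 13, matching y values: 6, 17 (2 points).
  x = 14: rhs = 10, matching y values: none (0 points).
  x = 15: rhs = 22, matching y values: none (0 points).
  x = 16: rhs = 9, matching y values: 3, 20 (2 points).
  x = 17: rhs = 0, matching y values: 0 (1 points).
  x = 18: rhs = 1, matching y values: 1, 22 (2 points).
  x = 19: rhs = 18, matching y values: 8, 15 (2 points).
  x = 20: rhs = 11, matching y values: none (0 points).
  x = 21: rhs = 9, matching y values: 3, 20 (2 points).
  x = 22: rhs = 18, matching y values: 8, 15 (2 points).
Total affine count: 27.
Full point count |E(F_23)| = 27 + 1 = 28.
Hasse bound: |28 − (23+1)| = |4| = 4 ≤ 2√23 ≈ 9.5917 ✓.


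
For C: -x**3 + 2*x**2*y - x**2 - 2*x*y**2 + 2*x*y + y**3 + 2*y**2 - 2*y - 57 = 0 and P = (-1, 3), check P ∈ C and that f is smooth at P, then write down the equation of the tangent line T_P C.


Tangent line at P: -25*x + 49*y - 172 = 0.

Step 1: f(-1, 3) = 0, so P lies on C.
Step 2: partial derivatives
  f_x(x, y) = -3*x**2 + 4*x*y - 2*x - 2*y**2 + 2*y, f_y(x, y) = 2*x**2 - 4*x*y + 2*x + 3*y**2 + 4*y - 2.
  f_x(P) = -25, f_y(P) = 49 (gradient nonzero, so P is smooth).
Step 3: tangent line at P: -25·(x − -1) + 49·(y − 3) = 0.
Expanding: -25*x + 49*y - 172 = 0.


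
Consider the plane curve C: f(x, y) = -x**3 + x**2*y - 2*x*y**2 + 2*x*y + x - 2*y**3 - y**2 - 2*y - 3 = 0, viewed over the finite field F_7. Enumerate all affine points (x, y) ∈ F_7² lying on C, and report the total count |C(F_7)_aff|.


Affine F_7-points: {(0, 6), (1, 1), (1, 4), (3, 3), (4, 0), (5, 5), (6, 1), (6, 2)}; count = 8.

For each of the 49 pairs (x, y) ∈ F_7², evaluate f(x, y) mod 7. Record the zeros.
  x = 0: [0↦4, 1↦6, 2↦1, 3↦5, 4↦6, 5↦6, 6↦0]  zeros at y ∈ {6}
  x = 1: [0↦4, 1↦0, 2↦6, 3↦3, 4↦0, 5↦6, 6↦2]  zeros at y ∈ {1, 4}
  x = 2: [0↦5, 1↦4, 2↦2, 3↦1, 4↦3, 5↦3, 6↦3]  zeros at y ∈ ∅
  x = 3: [0↦1, 1↦5, 2↦4, 3↦0, 4↦2, 5↦5, 6↦4]  zeros at y ∈ {3}
  x = 4: [0↦0, 1↦4, 2↦6, 3↦1, 4↦5, 5↦6, 6↦6]  zeros at y ∈ {0}
  x = 5: [0↦3, 1↦2, 2↦2, 3↦5, 4↦6, 5↦0, 6↦3]  zeros at y ∈ {5}
  x = 6: [0↦4, 1↦0, 2↦0, 3↦6, 4↦6, 5↦2, 6↦3]  zeros at y ∈ {1, 2}
Collecting zeros: affine points = {(0, 6), (1, 1), (1, 4), (3, 3), (4, 0), (5, 5), (6, 1), (6, 2)}.
Total count |C(F_7)_aff| = 8.


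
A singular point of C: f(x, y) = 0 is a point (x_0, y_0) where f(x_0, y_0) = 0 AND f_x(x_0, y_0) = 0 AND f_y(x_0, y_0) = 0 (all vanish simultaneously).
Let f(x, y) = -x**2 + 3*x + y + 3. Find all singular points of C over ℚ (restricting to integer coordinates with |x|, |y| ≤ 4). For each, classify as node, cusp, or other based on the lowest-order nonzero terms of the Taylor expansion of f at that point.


No singular points in the scanned grid; C is smooth there.

Compute partial derivatives:
  f_x = 3 - 2*x.
  f_y = 1.
f_y = 1 is a nonzero constant, so f_y never vanishes: no point (x, y) can satisfy f = f_x = f_y = 0. In particular no (x, y) ∈ {−4, ..., 4}² is singular; the curve is smooth.


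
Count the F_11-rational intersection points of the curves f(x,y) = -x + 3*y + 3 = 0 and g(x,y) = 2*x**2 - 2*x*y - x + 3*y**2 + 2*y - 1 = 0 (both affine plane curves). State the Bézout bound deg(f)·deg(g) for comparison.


Common zeros: {(0, 10), (9, 2)}; count = 2; Bézout bound = 2.

deg(f) = 1, deg(g) = 2, so Bézout bound = 2.
Scan x ∈ F_11. For each x, list the y ∈ F_11 with f(x, y) ≡ 0 and those with g(x, y) ≡ 0 (mod 11); the common zeros in that column are the intersection.
  x = 0: f ≡ 0 at y ∈ {10}; g ≡ 0 at y ∈ {4, 10}; common: {10}.
  x = 1: f ≡ 0 at y ∈ {3}; g ≡ 0 at y ∈ {0}; common: ∅.
  x = 2: f ≡ 0 at y ∈ {7}; g ≡ 0 at y ∈ ∅; common: ∅.
  x = 3: f ≡ 0 at y ∈ {0}; g ≡ 0 at y ∈ ∅; common: ∅.
  x = 4: f ≡ 0 at y ∈ {4}; g ≡ 0 at y ∈ {6, 7}; common: ∅.
  x = 5: f ≡ 0 at y ∈ {8}; g ≡ 0 at y ∈ {0, 10}; common: ∅.
  x = 6: f ≡ 0 at y ∈ {1}; g ≡ 0 at y ∈ ∅; common: ∅.
  x = 7: f ≡ 0 at y ∈ {5}; g ≡ 0 at y ∈ ∅; common: ∅.
  x = 8: f ≡ 0 at y ∈ {9}; g ≡ 0 at y ∈ {6}; common: ∅.
  x = 9: f ≡ 0 at y ∈ {2}; g ≡ 0 at y ∈ {2, 7}; common: {2}.
  x = 10: f ≡ 0 at y ∈ {6}; g ≡ 0 at y ∈ {2, 4}; common: ∅.
Collecting: common zeros = {(0, 10), (9, 2)}, so the count is 2.
Comparison with the Bézout bound: 2 ≤ 2 = deg(f)·deg(g), as expected for curves with no common component (the bound is attained).


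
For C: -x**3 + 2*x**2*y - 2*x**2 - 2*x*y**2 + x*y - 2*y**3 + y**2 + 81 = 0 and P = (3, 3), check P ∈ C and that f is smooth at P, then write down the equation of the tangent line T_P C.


Tangent line at P: -18*x - 63*y + 243 = 0.

Step 1: f(3, 3) = 0, so P lies on C.
Step 2: partial derivatives
  f_x(x, y) = -3*x**2 + 4*x*y - 4*x - 2*y**2 + y, f_y(x, y) = 2*x**2 - 4*x*y + x - 6*y**2 + 2*y.
  f_x(P) = -18, f_y(P) = -63 (gradient nonzero, so P is smooth).
Step 3: tangent line at P: -18·(x − 3) + -63·(y − 3) = 0.
Expanding: -18*x - 63*y + 243 = 0.
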